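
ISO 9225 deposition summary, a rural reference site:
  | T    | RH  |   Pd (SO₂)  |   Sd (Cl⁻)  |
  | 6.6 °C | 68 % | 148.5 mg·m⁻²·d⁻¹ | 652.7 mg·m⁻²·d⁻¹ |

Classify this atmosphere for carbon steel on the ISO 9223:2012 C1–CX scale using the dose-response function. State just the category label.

C5

carbon steel: T≤10 °C ⇒ hinge +0.150·(6.6−10) = -0.5100
  sulphur-dioxide contribution → 55.77 μm/a
  chloride contribution → 69.65 μm/a
  ⇒ r_corr(carbon steel) = 125.4 μm/a
125 μm/a falls in (80, 200] for carbon steel → category C5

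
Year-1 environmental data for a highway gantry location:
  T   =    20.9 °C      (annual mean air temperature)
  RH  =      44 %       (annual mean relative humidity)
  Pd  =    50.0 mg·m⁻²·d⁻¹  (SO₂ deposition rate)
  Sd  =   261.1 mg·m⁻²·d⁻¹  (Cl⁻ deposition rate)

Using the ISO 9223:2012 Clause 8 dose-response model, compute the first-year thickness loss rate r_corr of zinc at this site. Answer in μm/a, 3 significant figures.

zinc: T>10 °C ⇒ hinge -0.071·(20.9−10) = -0.7739
  SO₂ term: 0.0129·50.0^0.44·exp(0.046·44-0.7739) = 0.2518
  Cl⁻ term: 0.0175·261.1^0.57·exp(0.008·44+0.085·20.9) = 3.508
  r_corr = 0.2518 + 3.508 = 3.759 μm/a

r_corr = 3.76 μm/a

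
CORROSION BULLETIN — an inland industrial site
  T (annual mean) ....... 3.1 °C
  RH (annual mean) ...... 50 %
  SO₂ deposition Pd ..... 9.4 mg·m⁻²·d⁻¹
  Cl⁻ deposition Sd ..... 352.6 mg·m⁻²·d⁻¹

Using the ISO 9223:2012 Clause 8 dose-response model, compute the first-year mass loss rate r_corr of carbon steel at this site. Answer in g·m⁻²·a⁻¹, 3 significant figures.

carbon steel: temperature factor f = +0.150·(-6.9) = -1.0350
  Pd branch = 1.77·Pd^0.52·e^(0.02·RH+f) = 5.48 μm/a
  Cl⁻ term: 0.102·352.6^0.62·exp(0.033·50+0.04·3.1) = 22.82
  sum: 5.48 + 22.82 → r_corr = 28.3 μm/a
Convert to mass loss: 28.3 μm/a × 7.85 g/cm³ = 222.2 g·m⁻²·a⁻¹

r_corr = 222 g·m⁻²·a⁻¹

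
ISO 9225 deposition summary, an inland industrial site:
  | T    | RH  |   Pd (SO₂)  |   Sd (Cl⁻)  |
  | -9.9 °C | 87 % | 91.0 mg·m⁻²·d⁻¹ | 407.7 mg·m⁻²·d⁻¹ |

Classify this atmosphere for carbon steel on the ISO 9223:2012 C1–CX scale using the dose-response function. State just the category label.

C4

carbon steel: T≤10 °C ⇒ hinge +0.150·(-9.9−10) = -2.9850
  sulphur-dioxide contribution → 5.321 μm/a
  chloride contribution → 50.34 μm/a
  ⇒ r_corr(carbon steel) = 55.66 μm/a
Category bounds: 50…80 μm/a bracket r_corr ⇒ C4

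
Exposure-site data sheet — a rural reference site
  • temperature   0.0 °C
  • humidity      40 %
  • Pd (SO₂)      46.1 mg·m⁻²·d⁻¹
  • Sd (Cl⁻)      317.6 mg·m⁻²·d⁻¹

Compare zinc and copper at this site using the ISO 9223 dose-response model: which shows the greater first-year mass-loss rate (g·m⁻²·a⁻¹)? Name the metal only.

zinc: T≤10 °C ⇒ hinge +0.038·(0.0−10) = -0.3800
  SO₂ term: 0.0129·46.1^0.44·exp(0.046·40-0.3800) = 0.2997
  Sd branch = 0.0175·Sd^0.57·e^(0.008·RH+0.085·T) = 0.6428 μm/a
  sum: 0.2997 + 0.6428 → r_corr = 0.9425 μm/a
  mass loss = 0.9425 μm/a × 7.14 g/cm³ = 6.73 g·m⁻²·a⁻¹
copper: T≤10 °C ⇒ hinge +0.126·(0.0−10) = -1.2600
  Pd branch = 0.0053·Pd^0.26·e^(0.059·RH+f) = 0.04311 μm/a
  Sd branch = 0.01025·Sd^0.27·e^(0.036·RH+0.049·T) = 0.2049 μm/a
  sum: 0.04311 + 0.2049 → r_corr = 0.248 μm/a
  mass loss = 0.248 μm/a × 8.96 g/cm³ = 2.222 g·m⁻²·a⁻¹
Ordering by g·m⁻²·a⁻¹: zinc (6.73) > copper (2.22)

zinc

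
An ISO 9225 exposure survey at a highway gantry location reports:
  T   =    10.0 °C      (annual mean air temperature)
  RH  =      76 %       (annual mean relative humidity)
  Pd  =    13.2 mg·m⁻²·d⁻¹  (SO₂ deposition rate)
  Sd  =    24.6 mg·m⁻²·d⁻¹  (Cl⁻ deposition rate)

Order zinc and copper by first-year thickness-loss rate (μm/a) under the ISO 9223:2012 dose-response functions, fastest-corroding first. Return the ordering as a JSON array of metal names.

["zinc", "copper"]

zinc: temperature factor f = +0.038·(0.0) = +0.0000
  SO₂ term: 0.0129·13.2^0.44·exp(0.046·76+0.0000) = 1.324
  Sd branch = 0.0175·Sd^0.57·e^(0.008·RH+0.085·T) = 0.4667 μm/a
  sum: 1.324 + 0.4667 → r_corr = 1.791 μm/a
copper: f(T) = +0.126·(T−10) [T≤10 °C] = +0.0000
  SO₂ term: 0.0053·13.2^0.26·exp(0.059·76+0.0000) = 0.9183
  Cl⁻ term: 0.01025·24.6^0.27·exp(0.036·76+0.049·10.0) = 0.6128
  r_corr = 0.9183 + 0.6128 = 1.531 μm/a
Ordering by μm/a: zinc (1.79) > copper (1.53)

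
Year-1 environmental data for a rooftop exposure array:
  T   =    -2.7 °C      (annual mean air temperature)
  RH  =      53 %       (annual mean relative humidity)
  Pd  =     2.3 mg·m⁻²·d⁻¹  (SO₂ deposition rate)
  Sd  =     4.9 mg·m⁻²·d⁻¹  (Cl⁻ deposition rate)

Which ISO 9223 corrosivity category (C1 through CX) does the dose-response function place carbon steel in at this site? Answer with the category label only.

carbon steel: T≤10 °C ⇒ hinge +0.150·(-2.7−10) = -1.9050
  sulphur-dioxide contribution → 1.172 μm/a
  chloride contribution → 1.41 μm/a
  total first-year rate 2.582 μm/a
2.58 μm/a falls in (1.3, 25] for carbon steel → category C2

C2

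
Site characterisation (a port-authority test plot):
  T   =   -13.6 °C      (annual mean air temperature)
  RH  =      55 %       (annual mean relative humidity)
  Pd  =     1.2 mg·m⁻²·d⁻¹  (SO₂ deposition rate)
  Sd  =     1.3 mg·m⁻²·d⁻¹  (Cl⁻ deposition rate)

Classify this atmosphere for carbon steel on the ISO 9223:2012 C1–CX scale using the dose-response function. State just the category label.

C1

carbon steel: T≤10 °C ⇒ hinge +0.150·(-13.6−10) = -3.5400
  Pd branch = 1.77·Pd^0.52·e^(0.02·RH+f) = 0.1696 μm/a
  Sd branch = 0.102·Sd^0.62·e^(0.033·RH+0.04·T) = 0.4278 μm/a
  r_corr = 0.1696 + 0.4278 = 0.5974 μm/a
0.597 μm/a falls in (0, 1.3] for carbon steel → category C1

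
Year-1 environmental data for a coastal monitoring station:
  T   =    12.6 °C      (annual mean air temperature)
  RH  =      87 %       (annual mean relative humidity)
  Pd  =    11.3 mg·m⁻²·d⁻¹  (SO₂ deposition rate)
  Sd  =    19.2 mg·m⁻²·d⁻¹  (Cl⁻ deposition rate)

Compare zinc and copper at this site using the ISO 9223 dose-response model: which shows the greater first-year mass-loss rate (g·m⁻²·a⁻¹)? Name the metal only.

copper

zinc: T>10 °C ⇒ hinge -0.071·(12.6−10) = -0.1846
  SO₂ term: 0.0129·11.3^0.44·exp(0.046·87-0.1846) = 1.705
  Cl⁻ term: 0.0175·19.2^0.57·exp(0.008·87+0.085·12.6) = 0.552
  sum: 1.705 + 0.552 → r_corr = 2.257 μm/a
  mass loss = 2.257 μm/a × 7.14 g/cm³ = 16.12 g·m⁻²·a⁻¹
copper: temperature factor f = -0.080·(2.6) = -0.2080
  Pd branch = 0.0053·Pd^0.26·e^(0.059·RH+f) = 1.371 μm/a
  Sd branch = 0.01025·Sd^0.27·e^(0.036·RH+0.049·T) = 0.9673 μm/a
  r_corr = 1.371 + 0.9673 = 2.338 μm/a
  mass loss = 2.338 μm/a × 8.96 g/cm³ = 20.95 g·m⁻²·a⁻¹
Ordering by g·m⁻²·a⁻¹: copper (20.9) > zinc (16.1)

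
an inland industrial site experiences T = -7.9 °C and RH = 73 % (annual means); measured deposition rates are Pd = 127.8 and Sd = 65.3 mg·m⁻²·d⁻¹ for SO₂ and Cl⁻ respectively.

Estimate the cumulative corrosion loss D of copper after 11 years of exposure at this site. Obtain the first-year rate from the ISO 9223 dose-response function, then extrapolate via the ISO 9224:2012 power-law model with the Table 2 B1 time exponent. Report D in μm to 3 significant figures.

D(11) = 2.19 μm

copper: temperature factor f = +0.126·(-17.9) = -2.2554
  SO₂ term: 0.0053·127.8^0.26·exp(0.059·73-2.2554) = 0.1455
  Cl⁻ term: 0.01025·65.3^0.27·exp(0.036·73+0.049·-7.9) = 0.2978
  r_corr = 0.1455 + 0.2978 = 0.4434 μm/a
Power-law: D(11) = r_corr · 11^0.667
  D(11) = 0.4434 × 11^0.667 = 0.4434 × 4.95 = 2.195 μm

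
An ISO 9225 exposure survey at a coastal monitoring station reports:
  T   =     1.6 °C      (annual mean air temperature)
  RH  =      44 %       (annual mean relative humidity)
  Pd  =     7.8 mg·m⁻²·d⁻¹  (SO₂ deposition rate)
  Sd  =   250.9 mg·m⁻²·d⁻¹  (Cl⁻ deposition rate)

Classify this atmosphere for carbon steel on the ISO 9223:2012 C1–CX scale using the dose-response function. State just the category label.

C2

carbon steel: T≤10 °C ⇒ hinge +0.150·(1.6−10) = -1.2600
  SO₂ term: 1.77·7.8^0.52·exp(0.02·44-1.2600) = 3.522
  Sd branch = 0.102·Sd^0.62·e^(0.033·RH+0.04·T) = 14.28 μm/a
  sum: 3.522 + 14.28 → r_corr = 17.8 μm/a
17.8 μm/a falls in (1.3, 25] for carbon steel → category C2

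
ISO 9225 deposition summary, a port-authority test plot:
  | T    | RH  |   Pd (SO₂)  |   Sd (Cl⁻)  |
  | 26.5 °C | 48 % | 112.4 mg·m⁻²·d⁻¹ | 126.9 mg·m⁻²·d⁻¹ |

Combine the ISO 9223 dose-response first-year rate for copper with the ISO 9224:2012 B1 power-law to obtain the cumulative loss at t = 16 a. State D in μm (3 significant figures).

D(16) = 5.49 μm

copper: temperature factor f = -0.080·(16.5) = -1.3200
  Pd branch = 0.0053·Pd^0.26·e^(0.059·RH+f) = 0.08206 μm/a
  Sd branch = 0.01025·Sd^0.27·e^(0.036·RH+0.049·T) = 0.7817 μm/a
  sum: 0.08206 + 0.7817 → r_corr = 0.8638 μm/a
Power-law: D(16) = r_corr · 16^0.667
  D(16) = 0.8638 × 16^0.667 = 0.8638 × 6.355 = 5.49 μm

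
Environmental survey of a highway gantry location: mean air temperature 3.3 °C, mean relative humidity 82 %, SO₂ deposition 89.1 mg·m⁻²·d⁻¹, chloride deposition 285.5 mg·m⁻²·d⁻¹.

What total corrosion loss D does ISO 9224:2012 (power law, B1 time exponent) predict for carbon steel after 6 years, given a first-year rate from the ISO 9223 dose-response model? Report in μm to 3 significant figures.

carbon steel: T≤10 °C ⇒ hinge +0.150·(3.3−10) = -1.0050
  SO₂ term: 1.77·89.1^0.52·exp(0.02·82-1.0050) = 34.49
  Cl⁻ term: 0.102·285.5^0.62·exp(0.033·82+0.04·3.3) = 58.02
  sum: 34.49 + 58.02 → r_corr = 92.51 μm/a
Long-term exponent b (ISO 9224 Table 2, B1) = 0.523
  D(6) = 92.51 × 6^0.523 = 92.51 × 2.553 = 236.1 μm

D(6) = 236 μm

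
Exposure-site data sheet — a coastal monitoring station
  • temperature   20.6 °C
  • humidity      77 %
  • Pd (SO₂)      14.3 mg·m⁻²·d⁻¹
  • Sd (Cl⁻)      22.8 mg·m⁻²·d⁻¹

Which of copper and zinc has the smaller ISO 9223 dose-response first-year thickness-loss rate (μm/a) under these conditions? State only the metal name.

copper: T>10 °C ⇒ hinge -0.080·(20.6−10) = -0.8480
  SO₂ term: 0.0053·14.3^0.26·exp(0.059·77-0.8480) = 0.426
  Sd branch = 0.01025·Sd^0.27·e^(0.036·RH+0.049·T) = 1.046 μm/a
  r_corr = 0.426 + 1.046 = 1.472 μm/a
zinc: f(T) = -0.071·(T−10) [T>10 °C] = -0.7526
  Pd branch = 0.0129·Pd^0.44·e^(0.046·RH+f) = 0.6766 μm/a
  Cl⁻ term: 0.0175·22.8^0.57·exp(0.008·77+0.085·20.6) = 1.109
  r_corr = 0.6766 + 1.109 = 1.786 μm/a
Ordering by μm/a: zinc (1.79) > copper (1.47)

copper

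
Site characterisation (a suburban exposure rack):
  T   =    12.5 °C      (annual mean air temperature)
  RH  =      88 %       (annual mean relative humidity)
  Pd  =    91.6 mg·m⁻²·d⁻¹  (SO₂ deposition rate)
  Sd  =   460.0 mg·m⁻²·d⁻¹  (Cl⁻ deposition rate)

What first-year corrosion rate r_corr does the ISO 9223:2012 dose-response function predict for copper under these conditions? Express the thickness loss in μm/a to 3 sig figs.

r_corr = 4.88 μm/a

copper: temperature factor f = -0.080·(2.5) = -0.2000
  SO₂ term: 0.0053·91.6^0.26·exp(0.059·88-0.2000) = 2.526
  Cl⁻ term: 0.01025·460.0^0.27·exp(0.036·88+0.049·12.5) = 2.352
  sum: 2.526 + 2.352 → r_corr = 4.878 μm/a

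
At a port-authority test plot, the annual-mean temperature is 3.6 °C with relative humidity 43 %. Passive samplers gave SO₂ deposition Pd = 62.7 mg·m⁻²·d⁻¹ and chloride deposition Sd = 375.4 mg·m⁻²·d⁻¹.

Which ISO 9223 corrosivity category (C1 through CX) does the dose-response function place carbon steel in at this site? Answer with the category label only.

carbon steel: T≤10 °C ⇒ hinge +0.150·(3.6−10) = -0.9600
  SO₂ term: 1.77·62.7^0.52·exp(0.02·43-0.9600) = 13.78
  Cl⁻ term: 0.102·375.4^0.62·exp(0.033·43+0.04·3.6) = 19.21
  r_corr = 13.78 + 19.21 = 32.99 μm/a
33 μm/a falls in (25, 50] for carbon steel → category C3

C3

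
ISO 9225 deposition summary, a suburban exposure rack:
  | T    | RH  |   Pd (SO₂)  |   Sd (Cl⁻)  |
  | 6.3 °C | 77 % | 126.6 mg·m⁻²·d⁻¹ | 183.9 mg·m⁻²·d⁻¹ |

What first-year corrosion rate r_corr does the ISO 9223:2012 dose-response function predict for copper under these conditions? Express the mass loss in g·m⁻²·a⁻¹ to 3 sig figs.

r_corr = 18.0 g·m⁻²·a⁻¹

copper: f(T) = +0.126·(T−10) [T≤10 °C] = -0.4662
  sulphur-dioxide contribution → 1.1 μm/a
  chloride contribution → 0.9122 μm/a
  total first-year rate 2.012 μm/a
Convert to mass loss: 2.012 μm/a × 8.96 g/cm³ = 18.03 g·m⁻²·a⁻¹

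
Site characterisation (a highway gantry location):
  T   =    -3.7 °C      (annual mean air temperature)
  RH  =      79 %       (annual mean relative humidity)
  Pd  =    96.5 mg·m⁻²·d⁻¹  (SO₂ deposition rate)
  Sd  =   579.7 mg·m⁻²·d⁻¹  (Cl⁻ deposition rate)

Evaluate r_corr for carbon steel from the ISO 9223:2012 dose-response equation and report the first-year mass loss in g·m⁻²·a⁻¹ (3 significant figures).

carbon steel: f(T) = +0.150·(T−10) [T≤10 °C] = -2.0550
  SO₂ term: 1.77·96.5^0.52·exp(0.02·79-2.0550) = 11.85
  Sd branch = 0.102·Sd^0.62·e^(0.033·RH+0.04·T) = 61.62 μm/a
  r_corr = 11.85 + 61.62 = 73.47 μm/a
Convert to mass loss: 73.47 μm/a × 7.85 g/cm³ = 576.7 g·m⁻²·a⁻¹

r_corr = 577 g·m⁻²·a⁻¹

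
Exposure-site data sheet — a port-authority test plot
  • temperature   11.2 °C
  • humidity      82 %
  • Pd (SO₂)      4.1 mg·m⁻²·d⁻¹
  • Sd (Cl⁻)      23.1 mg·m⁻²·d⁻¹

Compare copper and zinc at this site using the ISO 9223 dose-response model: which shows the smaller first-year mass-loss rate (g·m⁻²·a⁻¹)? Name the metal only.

zinc

copper: f(T) = -0.080·(T−10) [T>10 °C] = -0.0960
  SO₂ term: 0.0053·4.1^0.26·exp(0.059·82-0.0960) = 0.877
  Cl⁻ term: 0.01025·23.1^0.27·exp(0.036·82+0.049·11.2) = 0.793
  r_corr = 0.877 + 0.793 = 1.67 μm/a
  mass loss = 1.67 μm/a × 8.96 g/cm³ = 14.96 g·m⁻²·a⁻¹
zinc: T>10 °C ⇒ hinge -0.071·(11.2−10) = -0.0852
  SO₂ term: 0.0129·4.1^0.44·exp(0.046·82-0.0852) = 0.958
  Sd branch = 0.0175·Sd^0.57·e^(0.008·RH+0.085·T) = 0.5232 μm/a
  r_corr = 0.958 + 0.5232 = 1.481 μm/a
  mass loss = 1.481 μm/a × 7.14 g/cm³ = 10.58 g·m⁻²·a⁻¹
Ordering by g·m⁻²·a⁻¹: copper (15) > zinc (10.6)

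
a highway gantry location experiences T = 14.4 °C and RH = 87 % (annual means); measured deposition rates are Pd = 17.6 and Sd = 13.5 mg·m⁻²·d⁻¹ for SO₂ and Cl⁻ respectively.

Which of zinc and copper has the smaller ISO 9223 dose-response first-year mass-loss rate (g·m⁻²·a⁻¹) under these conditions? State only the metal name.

zinc

zinc: f(T) = -0.071·(T−10) [T>10 °C] = -0.3124
  SO₂ term: 0.0129·17.6^0.44·exp(0.046·87-0.3124) = 1.824
  Sd branch = 0.0175·Sd^0.57·e^(0.008·RH+0.085·T) = 0.5262 μm/a
  r_corr = 1.824 + 0.5262 = 2.35 μm/a
  mass loss = 2.35 μm/a × 7.14 g/cm³ = 16.78 g·m⁻²·a⁻¹
copper: temperature factor f = -0.080·(4.4) = -0.3520
  SO₂ term: 0.0053·17.6^0.26·exp(0.059·87-0.3520) = 1.332
  Sd branch = 0.01025·Sd^0.27·e^(0.036·RH+0.049·T) = 0.9606 μm/a
  r_corr = 1.332 + 0.9606 = 2.293 μm/a
  mass loss = 2.293 μm/a × 8.96 g/cm³ = 20.54 g·m⁻²·a⁻¹
Ordering by g·m⁻²·a⁻¹: copper (20.5) > zinc (16.8)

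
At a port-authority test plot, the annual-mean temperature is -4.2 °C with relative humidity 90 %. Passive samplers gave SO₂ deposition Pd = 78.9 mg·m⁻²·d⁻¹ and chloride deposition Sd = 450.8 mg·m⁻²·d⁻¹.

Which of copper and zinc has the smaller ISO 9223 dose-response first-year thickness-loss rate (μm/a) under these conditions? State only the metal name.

copper: T≤10 °C ⇒ hinge +0.126·(-4.2−10) = -1.7892
  sulphur-dioxide contribution → 0.5579 μm/a
  chloride contribution → 1.109 μm/a
  total first-year rate 1.667 μm/a
zinc: T≤10 °C ⇒ hinge +0.038·(-4.2−10) = -0.5396
  sulphur-dioxide contribution → 3.228 μm/a
  chloride contribution → 0.8193 μm/a
  ⇒ r_corr(zinc) = 4.047 μm/a
Ordering by μm/a: zinc (4.05) > copper (1.67)

copper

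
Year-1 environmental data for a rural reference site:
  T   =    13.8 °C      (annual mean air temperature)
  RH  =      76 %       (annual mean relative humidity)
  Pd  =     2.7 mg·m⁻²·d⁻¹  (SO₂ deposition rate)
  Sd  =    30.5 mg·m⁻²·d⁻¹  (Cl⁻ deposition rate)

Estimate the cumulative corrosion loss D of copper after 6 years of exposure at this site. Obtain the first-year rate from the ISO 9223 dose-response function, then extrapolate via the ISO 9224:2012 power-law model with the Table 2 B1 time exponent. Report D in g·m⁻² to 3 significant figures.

copper: T>10 °C ⇒ hinge -0.080·(13.8−10) = -0.3040
  Pd branch = 0.0053·Pd^0.26·e^(0.059·RH+f) = 0.4485 μm/a
  Cl⁻ term: 0.01025·30.5^0.27·exp(0.036·76+0.049·13.8) = 0.7823
  sum: 0.4485 + 0.7823 → r_corr = 1.231 μm/a
Power-law: D(6) = r_corr · 6^0.667
  D(6) = 1.231 × 6^0.667 = 1.231 × 3.304 = 4.067 μm
  Mass loss = 4.067 μm × 8.96 g/cm³ = 36.44 g·m⁻²

D(6) = 36.4 g·m⁻²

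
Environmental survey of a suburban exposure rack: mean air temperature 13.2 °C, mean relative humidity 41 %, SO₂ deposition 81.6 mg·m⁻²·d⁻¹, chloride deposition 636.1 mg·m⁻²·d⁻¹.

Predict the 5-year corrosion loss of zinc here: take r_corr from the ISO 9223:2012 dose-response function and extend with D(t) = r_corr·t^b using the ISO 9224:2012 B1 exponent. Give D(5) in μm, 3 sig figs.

zinc: T>10 °C ⇒ hinge -0.071·(13.2−10) = -0.2272
  Pd branch = 0.0129·Pd^0.44·e^(0.046·RH+f) = 0.47 μm/a
  Sd branch = 0.0175·Sd^0.57·e^(0.008·RH+0.085·T) = 2.956 μm/a
  r_corr = 0.47 + 2.956 = 3.427 μm/a
ISO 9224: D(t) = r_corr · t^b with b = 0.813 (zinc, B1)
  D(5) = 3.427 × 5^0.813 = 3.427 × 3.701 = 12.68 μm

D(5) = 12.7 μm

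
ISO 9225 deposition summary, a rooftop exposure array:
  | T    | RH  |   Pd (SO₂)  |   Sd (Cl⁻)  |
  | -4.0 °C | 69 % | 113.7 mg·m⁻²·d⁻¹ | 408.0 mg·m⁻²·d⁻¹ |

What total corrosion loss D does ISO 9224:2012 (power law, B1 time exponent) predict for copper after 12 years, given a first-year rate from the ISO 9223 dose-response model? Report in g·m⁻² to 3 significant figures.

D(12) = 32.6 g·m⁻²

copper: temperature factor f = +0.126·(-14.0) = -1.7640
  SO₂ term: 0.0053·113.7^0.26·exp(0.059·69-1.7640) = 0.1823
  Sd branch = 0.01025·Sd^0.27·e^(0.036·RH+0.049·T) = 0.512 μm/a
  r_corr = 0.1823 + 0.512 = 0.6943 μm/a
ISO 9224: D(t) = r_corr · t^b with b = 0.667 (copper, B1)
  D(12) = 0.6943 × 12^0.667 = 0.6943 × 5.246 = 3.642 μm
  Mass loss = 3.642 μm × 8.96 g/cm³ = 32.63 g·m⁻²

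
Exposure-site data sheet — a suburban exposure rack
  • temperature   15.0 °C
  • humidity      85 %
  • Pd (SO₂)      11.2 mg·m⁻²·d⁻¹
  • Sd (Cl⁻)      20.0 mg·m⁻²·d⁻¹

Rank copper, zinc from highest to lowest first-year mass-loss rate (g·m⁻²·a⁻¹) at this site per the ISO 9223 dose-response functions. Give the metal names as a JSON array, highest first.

copper: f(T) = -0.080·(T−10) [T>10 °C] = -0.4000
  Pd branch = 0.0053·Pd^0.26·e^(0.059·RH+f) = 1.003 μm/a
  Sd branch = 0.01025·Sd^0.27·e^(0.036·RH+0.049·T) = 1.024 μm/a
  sum: 1.003 + 1.024 → r_corr = 2.027 μm/a
  mass loss = 2.027 μm/a × 8.96 g/cm³ = 18.16 g·m⁻²·a⁻¹
zinc: temperature factor f = -0.071·(5.0) = -0.3550
  Pd branch = 0.0129·Pd^0.44·e^(0.046·RH+f) = 1.307 μm/a
  Cl⁻ term: 0.0175·20.0^0.57·exp(0.008·85+0.085·15.0) = 0.6818
  r_corr = 1.307 + 0.6818 = 1.988 μm/a
  mass loss = 1.988 μm/a × 7.14 g/cm³ = 14.2 g·m⁻²·a⁻¹
Ordering by g·m⁻²·a⁻¹: copper (18.2) > zinc (14.2)

["copper", "zinc"]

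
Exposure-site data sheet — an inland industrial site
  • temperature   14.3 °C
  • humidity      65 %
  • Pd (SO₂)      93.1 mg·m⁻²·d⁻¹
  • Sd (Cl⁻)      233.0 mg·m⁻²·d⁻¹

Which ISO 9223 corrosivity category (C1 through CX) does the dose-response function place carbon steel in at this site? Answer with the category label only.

C5

carbon steel: f(T) = -0.054·(T−10) [T>10 °C] = -0.2322
  sulphur-dioxide contribution → 54.4 μm/a
  chloride contribution → 45.33 μm/a
  total first-year rate 99.72 μm/a
Category bounds: 80…200 μm/a bracket r_corr ⇒ C5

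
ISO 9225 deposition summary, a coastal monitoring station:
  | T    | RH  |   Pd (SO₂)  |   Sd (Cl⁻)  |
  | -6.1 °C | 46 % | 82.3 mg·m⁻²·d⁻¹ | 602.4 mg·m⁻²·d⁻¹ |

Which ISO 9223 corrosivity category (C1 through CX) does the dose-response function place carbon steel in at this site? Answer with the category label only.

C2

carbon steel: temperature factor f = +0.150·(-16.1) = -2.4150
  sulphur-dioxide contribution → 3.933 μm/a
  chloride contribution → 19.29 μm/a
  total first-year rate 23.23 μm/a
Category bounds: 1.3…25 μm/a bracket r_corr ⇒ C2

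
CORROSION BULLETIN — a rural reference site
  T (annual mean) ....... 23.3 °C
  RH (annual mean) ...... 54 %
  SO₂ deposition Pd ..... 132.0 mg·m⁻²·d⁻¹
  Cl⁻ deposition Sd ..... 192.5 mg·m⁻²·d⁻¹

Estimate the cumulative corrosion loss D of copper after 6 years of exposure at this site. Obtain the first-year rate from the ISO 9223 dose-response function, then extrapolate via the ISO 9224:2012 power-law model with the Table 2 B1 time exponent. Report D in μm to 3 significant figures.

D(6) = 3.59 μm

copper: T>10 °C ⇒ hinge -0.080·(23.3−10) = -1.0640
  SO₂ term: 0.0053·132.0^0.26·exp(0.059·54-1.0640) = 0.1575
  Cl⁻ term: 0.01025·192.5^0.27·exp(0.036·54+0.049·23.3) = 0.9282
  r_corr = 0.1575 + 0.9282 = 1.086 μm/a
Long-term exponent b (ISO 9224 Table 2, B1) = 0.667
  D(6) = 1.086 × 6^0.667 = 1.086 × 3.304 = 3.587 μm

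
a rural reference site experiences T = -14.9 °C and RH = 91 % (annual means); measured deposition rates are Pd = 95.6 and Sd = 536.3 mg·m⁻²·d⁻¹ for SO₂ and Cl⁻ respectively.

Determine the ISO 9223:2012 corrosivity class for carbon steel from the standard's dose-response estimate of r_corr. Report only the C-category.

C4

carbon steel: temperature factor f = +0.150·(-24.9) = -3.7350
  sulphur-dioxide contribution → 2.793 μm/a
  chloride contribution → 55.74 μm/a
  ⇒ r_corr(carbon steel) = 58.54 μm/a
58.5 μm/a falls in (50, 80] for carbon steel → category C4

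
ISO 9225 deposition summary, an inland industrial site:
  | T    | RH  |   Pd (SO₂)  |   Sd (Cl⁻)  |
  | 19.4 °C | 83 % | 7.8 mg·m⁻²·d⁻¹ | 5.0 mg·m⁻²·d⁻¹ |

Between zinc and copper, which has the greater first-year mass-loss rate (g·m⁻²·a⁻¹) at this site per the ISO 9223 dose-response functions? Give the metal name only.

zinc: T>10 °C ⇒ hinge -0.071·(19.4−10) = -0.6674
  Pd branch = 0.0129·Pd^0.44·e^(0.046·RH+f) = 0.7437 μm/a
  Sd branch = 0.0175·Sd^0.57·e^(0.008·RH+0.085·T) = 0.4426 μm/a
  sum: 0.7437 + 0.4426 → r_corr = 1.186 μm/a
  mass loss = 1.186 μm/a × 7.14 g/cm³ = 8.47 g·m⁻²·a⁻¹
copper: temperature factor f = -0.080·(9.4) = -0.7520
  SO₂ term: 0.0053·7.8^0.26·exp(0.059·83-0.7520) = 0.5707
  Cl⁻ term: 0.01025·5.0^0.27·exp(0.036·83+0.049·19.4) = 0.8128
  r_corr = 0.5707 + 0.8128 = 1.383 μm/a
  mass loss = 1.383 μm/a × 8.96 g/cm³ = 12.4 g·m⁻²·a⁻¹
Ordering by g·m⁻²·a⁻¹: copper (12.4) > zinc (8.47)

copper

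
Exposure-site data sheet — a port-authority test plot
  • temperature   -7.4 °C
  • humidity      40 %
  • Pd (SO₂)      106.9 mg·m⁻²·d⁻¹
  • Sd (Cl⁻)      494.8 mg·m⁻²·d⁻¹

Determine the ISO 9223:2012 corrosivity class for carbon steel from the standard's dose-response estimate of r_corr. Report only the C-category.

C2

carbon steel: f(T) = +0.150·(T−10) [T≤10 °C] = -2.6100
  sulphur-dioxide contribution → 3.288 μm/a
  chloride contribution → 13.3 μm/a
  ⇒ r_corr(carbon steel) = 16.59 μm/a
ISO 9223 Table 2 (carbon steel): 1.3 < 16.6 ≤ 25 μm/a ⇒ C2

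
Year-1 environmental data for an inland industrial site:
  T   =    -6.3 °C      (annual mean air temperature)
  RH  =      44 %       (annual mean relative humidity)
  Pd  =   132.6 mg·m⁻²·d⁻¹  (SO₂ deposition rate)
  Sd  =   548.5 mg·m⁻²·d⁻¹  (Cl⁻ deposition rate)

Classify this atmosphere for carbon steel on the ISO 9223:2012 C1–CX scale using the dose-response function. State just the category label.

C2

carbon steel: f(T) = +0.150·(T−10) [T≤10 °C] = -2.4450
  SO₂ term: 1.77·132.6^0.52·exp(0.02·44-2.4450) = 4.699
  Cl⁻ term: 0.102·548.5^0.62·exp(0.033·44+0.04·-6.3) = 16.91
  sum: 4.699 + 16.91 → r_corr = 21.61 μm/a
Category bounds: 1.3…25 μm/a bracket r_corr ⇒ C2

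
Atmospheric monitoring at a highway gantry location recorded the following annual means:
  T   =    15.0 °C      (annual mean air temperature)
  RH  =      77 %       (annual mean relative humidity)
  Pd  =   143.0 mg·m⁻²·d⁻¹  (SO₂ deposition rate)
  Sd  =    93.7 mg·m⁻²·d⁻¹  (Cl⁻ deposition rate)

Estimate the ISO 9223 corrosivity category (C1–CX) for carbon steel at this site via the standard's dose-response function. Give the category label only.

C5

carbon steel: T>10 °C ⇒ hinge -0.054·(15.0−10) = -0.2700
  sulphur-dioxide contribution → 83.23 μm/a
  chloride contribution → 39.37 μm/a
  ⇒ r_corr(carbon steel) = 122.6 μm/a
ISO 9223 Table 2 (carbon steel): 80 < 123 ≤ 200 μm/a ⇒ C5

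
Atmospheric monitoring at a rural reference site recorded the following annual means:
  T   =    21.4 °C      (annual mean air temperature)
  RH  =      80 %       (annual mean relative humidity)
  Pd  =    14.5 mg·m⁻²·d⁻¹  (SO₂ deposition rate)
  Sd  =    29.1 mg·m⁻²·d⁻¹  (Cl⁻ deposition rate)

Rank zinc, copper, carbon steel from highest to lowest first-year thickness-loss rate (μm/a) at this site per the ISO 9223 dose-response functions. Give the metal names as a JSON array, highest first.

["carbon steel", "zinc", "copper"]

zinc: f(T) = -0.071·(T−10) [T>10 °C] = -0.8094
  SO₂ term: 0.0129·14.5^0.44·exp(0.046·80-0.8094) = 0.7384
  Cl⁻ term: 0.0175·29.1^0.57·exp(0.008·80+0.085·21.4) = 1.398
  r_corr = 0.7384 + 1.398 = 2.136 μm/a
copper: f(T) = -0.080·(T−10) [T>10 °C] = -0.9120
  Pd branch = 0.0053·Pd^0.26·e^(0.059·RH+f) = 0.4787 μm/a
  Cl⁻ term: 0.01025·29.1^0.27·exp(0.036·80+0.049·21.4) = 1.295
  sum: 0.4787 + 1.295 → r_corr = 1.773 μm/a
carbon steel: f(T) = -0.054·(T−10) [T>10 °C] = -0.6156
  SO₂ term: 1.77·14.5^0.52·exp(0.02·80-0.6156) = 19.03
  Sd branch = 0.102·Sd^0.62·e^(0.033·RH+0.04·T) = 27.2 μm/a
  sum: 19.03 + 27.2 → r_corr = 46.22 μm/a
Ordering by μm/a: carbon steel (46.2) > zinc (2.14) > copper (1.77)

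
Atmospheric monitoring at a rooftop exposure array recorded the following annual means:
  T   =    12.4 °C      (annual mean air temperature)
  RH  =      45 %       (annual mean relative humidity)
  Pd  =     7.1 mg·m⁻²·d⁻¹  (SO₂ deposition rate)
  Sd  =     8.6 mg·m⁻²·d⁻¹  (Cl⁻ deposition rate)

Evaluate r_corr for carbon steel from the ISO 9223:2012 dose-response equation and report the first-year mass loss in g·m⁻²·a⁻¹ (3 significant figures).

r_corr = 105 g·m⁻²·a⁻¹

carbon steel: temperature factor f = -0.054·(2.4) = -0.1296
  sulphur-dioxide contribution → 10.6 μm/a
  chloride contribution → 2.808 μm/a
  total first-year rate 13.41 μm/a
Convert to mass loss: 13.41 μm/a × 7.85 g/cm³ = 105.2 g·m⁻²·a⁻¹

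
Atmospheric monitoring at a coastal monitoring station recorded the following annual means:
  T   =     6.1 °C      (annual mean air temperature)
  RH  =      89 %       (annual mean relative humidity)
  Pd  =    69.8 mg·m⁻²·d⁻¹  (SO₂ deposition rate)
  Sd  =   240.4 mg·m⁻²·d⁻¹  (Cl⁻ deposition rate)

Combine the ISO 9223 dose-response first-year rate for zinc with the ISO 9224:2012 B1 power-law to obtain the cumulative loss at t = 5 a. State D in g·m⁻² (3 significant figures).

zinc: f(T) = +0.038·(T−10) [T≤10 °C] = -0.1482
  Pd branch = 0.0129·Pd^0.44·e^(0.046·RH+f) = 4.32 μm/a
  Sd branch = 0.0175·Sd^0.57·e^(0.008·RH+0.085·T) = 1.363 μm/a
  r_corr = 4.32 + 1.363 = 5.684 μm/a
Long-term exponent b (ISO 9224 Table 2, B1) = 0.813
  D(5) = 5.684 × 5^0.813 = 5.684 × 3.701 = 21.03 μm
  Mass loss = 21.03 μm × 7.14 g/cm³ = 150.2 g·m⁻²

D(5) = 150 g·m⁻²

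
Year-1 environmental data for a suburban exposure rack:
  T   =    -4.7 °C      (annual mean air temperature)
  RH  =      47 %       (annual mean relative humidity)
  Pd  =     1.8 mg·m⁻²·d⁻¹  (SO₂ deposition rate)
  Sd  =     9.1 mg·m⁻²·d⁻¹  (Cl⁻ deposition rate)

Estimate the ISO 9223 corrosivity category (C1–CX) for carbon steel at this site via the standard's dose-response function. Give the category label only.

carbon steel: T≤10 °C ⇒ hinge +0.150·(-4.7−10) = -2.2050
  SO₂ term: 1.77·1.8^0.52·exp(0.02·47-2.2050) = 0.6782
  Sd branch = 0.102·Sd^0.62·e^(0.033·RH+0.04·T) = 1.567 μm/a
  r_corr = 0.6782 + 1.567 = 2.245 μm/a
Category bounds: 1.3…25 μm/a bracket r_corr ⇒ C2

C2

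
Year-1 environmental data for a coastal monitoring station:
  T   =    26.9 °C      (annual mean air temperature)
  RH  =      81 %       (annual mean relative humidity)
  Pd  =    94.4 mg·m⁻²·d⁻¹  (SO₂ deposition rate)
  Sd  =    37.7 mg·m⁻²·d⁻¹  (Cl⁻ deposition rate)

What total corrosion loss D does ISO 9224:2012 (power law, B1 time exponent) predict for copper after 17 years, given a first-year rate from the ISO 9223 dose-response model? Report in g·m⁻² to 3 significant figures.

D(17) = 143 g·m⁻²

copper: temperature factor f = -0.080·(16.9) = -1.3520
  Pd branch = 0.0053·Pd^0.26·e^(0.059·RH+f) = 0.5322 μm/a
  Cl⁻ term: 0.01025·37.7^0.27·exp(0.036·81+0.049·26.9) = 1.884
  r_corr = 0.5322 + 1.884 = 2.417 μm/a
Long-term exponent b (ISO 9224 Table 2, B1) = 0.667
  D(17) = 2.417 × 17^0.667 = 2.417 × 6.618 = 15.99 μm
  Mass loss = 15.99 μm × 8.96 g/cm³ = 143.3 g·m⁻²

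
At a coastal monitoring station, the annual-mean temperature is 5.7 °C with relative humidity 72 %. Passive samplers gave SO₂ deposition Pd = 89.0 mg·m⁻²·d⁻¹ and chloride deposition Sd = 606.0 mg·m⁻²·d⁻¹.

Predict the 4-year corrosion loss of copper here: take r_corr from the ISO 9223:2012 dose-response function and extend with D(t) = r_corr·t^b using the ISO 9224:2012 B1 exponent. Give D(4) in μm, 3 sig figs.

D(4) = 4.32 μm

copper: temperature factor f = +0.126·(-4.3) = -0.5418
  sulphur-dioxide contribution → 0.6929 μm/a
  chloride contribution → 1.021 μm/a
  total first-year rate 1.714 μm/a
Power-law: D(4) = r_corr · 4^0.667
  D(4) = 1.714 × 4^0.667 = 1.714 × 2.521 = 4.321 μm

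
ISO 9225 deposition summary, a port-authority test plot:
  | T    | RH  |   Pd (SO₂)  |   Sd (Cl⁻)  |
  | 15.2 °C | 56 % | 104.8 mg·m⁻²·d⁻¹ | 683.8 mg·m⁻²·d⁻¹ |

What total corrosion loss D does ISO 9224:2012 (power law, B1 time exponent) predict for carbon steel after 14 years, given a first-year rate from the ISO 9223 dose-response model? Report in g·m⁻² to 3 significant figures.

D(14) = 3.56e+03 g·m⁻²

carbon steel: T>10 °C ⇒ hinge -0.054·(15.2−10) = -0.2808
  sulphur-dioxide contribution → 46.03 μm/a
  chloride contribution → 68.06 μm/a
  total first-year rate 114.1 μm/a
Long-term exponent b (ISO 9224 Table 2, B1) = 0.523
  D(14) = 114.1 × 14^0.523 = 114.1 × 3.976 = 453.6 μm
  Mass loss = 453.6 μm × 7.85 g/cm³ = 3561 g·m⁻²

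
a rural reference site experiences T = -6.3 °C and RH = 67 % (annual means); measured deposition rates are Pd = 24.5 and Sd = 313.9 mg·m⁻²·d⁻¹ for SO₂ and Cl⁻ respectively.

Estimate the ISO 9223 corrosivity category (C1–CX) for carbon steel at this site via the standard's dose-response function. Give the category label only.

carbon steel: temperature factor f = +0.150·(-16.3) = -2.4450
  Pd branch = 1.77·Pd^0.52·e^(0.02·RH+f) = 3.093 μm/a
  Cl⁻ term: 0.102·313.9^0.62·exp(0.033·67+0.04·-6.3) = 25.55
  sum: 3.093 + 25.55 → r_corr = 28.64 μm/a
Category bounds: 25…50 μm/a bracket r_corr ⇒ C3

C3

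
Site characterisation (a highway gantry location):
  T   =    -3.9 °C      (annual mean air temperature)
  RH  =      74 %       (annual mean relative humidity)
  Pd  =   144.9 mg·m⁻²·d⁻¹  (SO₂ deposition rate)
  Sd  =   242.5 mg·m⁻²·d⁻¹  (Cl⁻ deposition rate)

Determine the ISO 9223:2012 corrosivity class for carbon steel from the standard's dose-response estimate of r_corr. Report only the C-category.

carbon steel: f(T) = +0.150·(T−10) [T≤10 °C] = -2.0850
  sulphur-dioxide contribution → 12.85 μm/a
  chloride contribution → 30.19 μm/a
  total first-year rate 43.05 μm/a
Category bounds: 25…50 μm/a bracket r_corr ⇒ C3

C3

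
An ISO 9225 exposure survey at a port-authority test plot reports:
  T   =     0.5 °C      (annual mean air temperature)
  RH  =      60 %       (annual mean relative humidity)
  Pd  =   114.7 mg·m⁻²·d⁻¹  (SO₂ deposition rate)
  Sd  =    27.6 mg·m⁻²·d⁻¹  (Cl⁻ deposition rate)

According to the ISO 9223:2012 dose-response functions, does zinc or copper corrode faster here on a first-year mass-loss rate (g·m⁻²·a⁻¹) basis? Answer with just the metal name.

zinc

zinc: temperature factor f = +0.038·(-9.5) = -0.3610
  Pd branch = 0.0129·Pd^0.44·e^(0.046·RH+f) = 1.145 μm/a
  Sd branch = 0.0175·Sd^0.57·e^(0.008·RH+0.085·T) = 0.1956 μm/a
  r_corr = 1.145 + 0.1956 = 1.34 μm/a
  mass loss = 1.34 μm/a × 7.14 g/cm³ = 9.569 g·m⁻²·a⁻¹
copper: T≤10 °C ⇒ hinge +0.126·(0.5−10) = -1.1970
  Pd branch = 0.0053·Pd^0.26·e^(0.059·RH+f) = 0.1894 μm/a
  Sd branch = 0.01025·Sd^0.27·e^(0.036·RH+0.049·T) = 0.2231 μm/a
  r_corr = 0.1894 + 0.2231 = 0.4125 μm/a
  mass loss = 0.4125 μm/a × 8.96 g/cm³ = 3.696 g·m⁻²·a⁻¹
Ordering by g·m⁻²·a⁻¹: zinc (9.57) > copper (3.7)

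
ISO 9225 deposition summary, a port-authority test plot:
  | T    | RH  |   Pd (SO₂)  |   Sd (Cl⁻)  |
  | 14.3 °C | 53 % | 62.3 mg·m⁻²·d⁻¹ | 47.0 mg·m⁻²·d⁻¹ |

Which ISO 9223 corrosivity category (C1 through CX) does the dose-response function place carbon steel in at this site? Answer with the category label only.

C3

carbon steel: temperature factor f = -0.054·(4.3) = -0.2322
  sulphur-dioxide contribution → 34.72 μm/a
  chloride contribution → 11.31 μm/a
  ⇒ r_corr(carbon steel) = 46.03 μm/a
Category bounds: 25…50 μm/a bracket r_corr ⇒ C3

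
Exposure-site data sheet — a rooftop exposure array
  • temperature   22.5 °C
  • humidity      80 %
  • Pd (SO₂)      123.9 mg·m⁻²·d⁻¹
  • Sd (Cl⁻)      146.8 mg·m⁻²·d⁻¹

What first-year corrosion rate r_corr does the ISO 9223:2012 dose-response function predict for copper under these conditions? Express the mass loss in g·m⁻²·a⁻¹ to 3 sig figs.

r_corr = 25.8 g·m⁻²·a⁻¹

copper: temperature factor f = -0.080·(12.5) = -1.0000
  Pd branch = 0.0053·Pd^0.26·e^(0.059·RH+f) = 0.7657 μm/a
  Sd branch = 0.01025·Sd^0.27·e^(0.036·RH+0.049·T) = 2.115 μm/a
  sum: 0.7657 + 2.115 → r_corr = 2.881 μm/a
Convert to mass loss: 2.881 μm/a × 8.96 g/cm³ = 25.81 g·m⁻²·a⁻¹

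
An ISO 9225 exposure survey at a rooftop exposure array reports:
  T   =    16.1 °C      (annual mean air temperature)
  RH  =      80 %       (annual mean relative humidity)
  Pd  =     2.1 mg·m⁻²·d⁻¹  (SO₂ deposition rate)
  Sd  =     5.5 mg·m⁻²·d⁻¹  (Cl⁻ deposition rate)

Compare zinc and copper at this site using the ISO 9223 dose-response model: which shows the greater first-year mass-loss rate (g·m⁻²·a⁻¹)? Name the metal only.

zinc: f(T) = -0.071·(T−10) [T>10 °C] = -0.4331
  SO₂ term: 0.0129·2.1^0.44·exp(0.046·80-0.4331) = 0.4597
  Cl⁻ term: 0.0175·5.5^0.57·exp(0.008·80+0.085·16.1) = 0.3446
  r_corr = 0.4597 + 0.3446 = 0.8043 μm/a
  mass loss = 0.8043 μm/a × 7.14 g/cm³ = 5.743 g·m⁻²·a⁻¹
copper: T>10 °C ⇒ hinge -0.080·(16.1−10) = -0.4880
  Pd branch = 0.0053·Pd^0.26·e^(0.059·RH+f) = 0.4426 μm/a
  Cl⁻ term: 0.01025·5.5^0.27·exp(0.036·80+0.049·16.1) = 0.6368
  r_corr = 0.4426 + 0.6368 = 1.079 μm/a
  mass loss = 1.079 μm/a × 8.96 g/cm³ = 9.671 g·m⁻²·a⁻¹
Ordering by g·m⁻²·a⁻¹: copper (9.67) > zinc (5.74)

copper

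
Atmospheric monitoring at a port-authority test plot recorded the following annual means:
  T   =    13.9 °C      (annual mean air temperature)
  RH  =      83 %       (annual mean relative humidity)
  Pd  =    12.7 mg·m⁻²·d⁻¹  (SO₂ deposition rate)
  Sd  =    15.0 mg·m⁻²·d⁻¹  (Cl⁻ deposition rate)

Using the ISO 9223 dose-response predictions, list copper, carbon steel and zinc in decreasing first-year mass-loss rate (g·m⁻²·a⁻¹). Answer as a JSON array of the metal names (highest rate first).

copper: temperature factor f = -0.080·(3.9) = -0.3120
  Pd branch = 0.0053·Pd^0.26·e^(0.059·RH+f) = 1.006 μm/a
  Cl⁻ term: 0.01025·15.0^0.27·exp(0.036·83+0.049·13.9) = 0.8351
  sum: 1.006 + 0.8351 → r_corr = 1.841 μm/a
  mass loss = 1.841 μm/a × 8.96 g/cm³ = 16.49 g·m⁻²·a⁻¹
carbon steel: T>10 °C ⇒ hinge -0.054·(13.9−10) = -0.2106
  SO₂ term: 1.77·12.7^0.52·exp(0.02·83-0.2106) = 28.28
  Cl⁻ term: 0.102·15.0^0.62·exp(0.033·83+0.04·13.9) = 14.75
  r_corr = 28.28 + 14.75 = 43.03 μm/a
  mass loss = 43.03 μm/a × 7.85 g/cm³ = 337.7 g·m⁻²·a⁻¹
zinc: T>10 °C ⇒ hinge -0.071·(13.9−10) = -0.2769
  SO₂ term: 0.0129·12.7^0.44·exp(0.046·83-0.2769) = 1.362
  Sd branch = 0.0175·Sd^0.57·e^(0.008·RH+0.085·T) = 0.5187 μm/a
  r_corr = 1.362 + 0.5187 = 1.881 μm/a
  mass loss = 1.881 μm/a × 7.14 g/cm³ = 13.43 g·m⁻²·a⁻¹
Ordering by g·m⁻²·a⁻¹: carbon steel (338) > copper (16.5) > zinc (13.4)

["carbon steel", "copper", "zinc"]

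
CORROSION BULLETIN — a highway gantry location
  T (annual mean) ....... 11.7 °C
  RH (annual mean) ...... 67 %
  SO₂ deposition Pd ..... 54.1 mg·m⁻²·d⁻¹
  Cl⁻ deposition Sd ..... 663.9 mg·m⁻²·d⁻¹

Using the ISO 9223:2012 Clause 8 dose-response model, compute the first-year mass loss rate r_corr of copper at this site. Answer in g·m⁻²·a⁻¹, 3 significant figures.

r_corr = 16.6 g·m⁻²·a⁻¹

copper: T>10 °C ⇒ hinge -0.080·(11.7−10) = -0.1360
  SO₂ term: 0.0053·54.1^0.26·exp(0.059·67-0.1360) = 0.6802
  Sd branch = 0.01025·Sd^0.27·e^(0.036·RH+0.049·T) = 1.173 μm/a
  r_corr = 0.6802 + 1.173 = 1.853 μm/a
Convert to mass loss: 1.853 μm/a × 8.96 g/cm³ = 16.6 g·m⁻²·a⁻¹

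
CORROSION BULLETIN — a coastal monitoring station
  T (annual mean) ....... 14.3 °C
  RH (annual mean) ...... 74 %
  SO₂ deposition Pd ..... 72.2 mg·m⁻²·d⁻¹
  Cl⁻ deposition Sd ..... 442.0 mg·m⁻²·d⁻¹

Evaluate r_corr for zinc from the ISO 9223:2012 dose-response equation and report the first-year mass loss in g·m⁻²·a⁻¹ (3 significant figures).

r_corr = 37.9 g·m⁻²·a⁻¹

zinc: f(T) = -0.071·(T−10) [T>10 °C] = -0.3053
  sulphur-dioxide contribution → 1.88 μm/a
  chloride contribution → 3.435 μm/a
  total first-year rate 5.315 μm/a
Convert to mass loss: 5.315 μm/a × 7.14 g/cm³ = 37.95 g·m⁻²·a⁻¹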